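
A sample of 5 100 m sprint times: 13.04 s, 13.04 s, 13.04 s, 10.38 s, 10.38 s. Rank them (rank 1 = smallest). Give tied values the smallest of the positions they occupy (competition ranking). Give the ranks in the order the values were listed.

Sorted (ascending): 10.38, 10.38, 13.04, 13.04, 13.04
The 2 values of 10.38 occupy positions 1–2 → each gets rank 1.
The 3 values of 13.04 occupy positions 3–5 → each gets rank 3.

3, 3, 3, 1, 1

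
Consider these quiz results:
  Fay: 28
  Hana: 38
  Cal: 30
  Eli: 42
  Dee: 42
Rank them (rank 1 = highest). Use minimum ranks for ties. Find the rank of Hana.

Sorted (descending): 42, 42, 38, 30, 28
The 2 values of 42 occupy positions 1–2 → each gets rank 1.
Hana has value 38 → rank 3.

3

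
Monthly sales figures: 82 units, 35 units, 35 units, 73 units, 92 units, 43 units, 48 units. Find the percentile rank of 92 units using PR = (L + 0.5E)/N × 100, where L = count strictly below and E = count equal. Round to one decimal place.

92.9

N = 7.
Strictly below 92: 6. Equal to 92: 1.
PR = (6 + 0.5·1)/7 × 100 = 92.9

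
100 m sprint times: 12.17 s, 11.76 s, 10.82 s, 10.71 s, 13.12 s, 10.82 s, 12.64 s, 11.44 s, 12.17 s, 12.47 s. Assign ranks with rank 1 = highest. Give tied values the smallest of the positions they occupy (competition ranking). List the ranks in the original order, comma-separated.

Sorted (descending): 13.12, 12.64, 12.47, 12.17, 12.17, 11.76, 11.44, 10.82, 10.82, 10.71
The 2 values of 12.17 occupy positions 4–5 → each gets rank 4.
The 2 values of 10.82 occupy positions 8–9 → each gets rank 8.

4, 6, 8, 10, 1, 8, 2, 7, 4, 3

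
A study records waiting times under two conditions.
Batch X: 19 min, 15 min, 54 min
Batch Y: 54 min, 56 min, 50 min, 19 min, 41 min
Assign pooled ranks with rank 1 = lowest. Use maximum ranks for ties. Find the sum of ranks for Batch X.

11

Sorted (ascending): 15, 19, 19, 41, 50, 54, 54, 56
The 2 values of 19 occupy positions 2–3 → each gets rank 3.
The 2 values of 54 occupy positions 6–7 → each gets rank 7.
Batch X values → pooled ranks: 19→3, 15→1, 54→7
Rank sum = 3 + 1 + 7 = 11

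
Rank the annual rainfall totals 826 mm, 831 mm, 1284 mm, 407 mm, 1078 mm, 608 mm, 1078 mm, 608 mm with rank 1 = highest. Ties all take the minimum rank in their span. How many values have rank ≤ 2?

3

Sorted (descending): 1284, 1078, 1078, 831, 826, 608, 608, 407
The 2 values of 1078 occupy positions 2–3 → each gets rank 2.
The 2 values of 608 occupy positions 6–7 → each gets rank 6.
Ranks ≤ 2: {1, 2, 2} → 3 values.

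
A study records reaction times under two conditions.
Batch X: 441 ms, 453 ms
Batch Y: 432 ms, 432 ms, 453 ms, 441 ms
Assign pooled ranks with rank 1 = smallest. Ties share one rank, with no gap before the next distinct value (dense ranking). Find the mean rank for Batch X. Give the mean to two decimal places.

Sorted (ascending): 432, 432, 441, 441, 453, 453
The 2 values of 432 share dense rank 1.
The 2 values of 441 share dense rank 2.
The 2 values of 453 share dense rank 3.
Batch X values → pooled ranks: 441→2, 453→3
Mean rank = (2 + 3) / 2 = 2.50

2.50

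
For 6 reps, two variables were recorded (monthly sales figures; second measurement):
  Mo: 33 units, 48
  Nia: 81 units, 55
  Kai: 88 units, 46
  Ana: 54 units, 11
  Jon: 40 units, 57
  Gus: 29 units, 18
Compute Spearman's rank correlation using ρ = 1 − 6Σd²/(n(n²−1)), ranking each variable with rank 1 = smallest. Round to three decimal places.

Ranks of variable 1: 2, 5, 6, 4, 3, 1
Ranks of variable 2: 4, 5, 3, 1, 6, 2
d = r₁ − r₂: -2, 0, 3, 3, -3, -1
d²: 4, 0, 9, 9, 9, 1; Σd² = 32
ρ = 1 − 6·32/(6·35) = 1 − 192/210 = 0.086

0.086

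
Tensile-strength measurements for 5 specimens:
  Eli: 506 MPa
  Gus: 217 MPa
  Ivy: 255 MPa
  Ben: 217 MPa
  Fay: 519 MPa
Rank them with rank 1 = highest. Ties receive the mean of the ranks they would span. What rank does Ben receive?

4.5

Sorted (descending): 519, 506, 255, 217, 217
The 2 values of 217 occupy positions 4–5 → average rank (4+5)/2 = 4.5.
Ben has value 217 MPa → rank 4.5.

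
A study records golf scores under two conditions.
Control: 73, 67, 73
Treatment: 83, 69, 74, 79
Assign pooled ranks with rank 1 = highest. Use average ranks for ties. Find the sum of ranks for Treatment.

Sorted (descending): 83, 79, 74, 73, 73, 69, 67
The 2 values of 73 occupy positions 4–5 → average rank (4+5)/2 = 4.5.
Treatment values → pooled ranks: 83→1, 69→6, 74→3, 79→2
Rank sum = 1 + 6 + 3 + 2 = 12

12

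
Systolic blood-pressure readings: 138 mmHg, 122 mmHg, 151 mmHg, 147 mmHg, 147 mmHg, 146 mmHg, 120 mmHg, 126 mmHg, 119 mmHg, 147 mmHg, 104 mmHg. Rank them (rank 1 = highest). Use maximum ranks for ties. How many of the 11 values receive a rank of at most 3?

Sorted (descending): 151, 147, 147, 147, 146, 138, 126, 122, 120, 119, 104
The 3 values of 147 occupy positions 2–4 → each gets rank 4.
Ranks ≤ 3: {1} → 1 value.

1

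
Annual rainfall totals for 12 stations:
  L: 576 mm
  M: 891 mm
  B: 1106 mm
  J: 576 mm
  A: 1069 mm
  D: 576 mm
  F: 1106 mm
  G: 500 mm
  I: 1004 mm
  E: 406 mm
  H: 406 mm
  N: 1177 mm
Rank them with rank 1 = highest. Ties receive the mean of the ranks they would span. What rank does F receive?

2.5

Sorted (descending): 1177, 1106, 1106, 1069, 1004, 891, 576, 576, 576, 500, 406, 406
The 2 values of 1106 occupy positions 2–3 → average rank (2+3)/2 = 2.5.
The 3 values of 576 occupy positions 7–9 → average rank 8.
The 2 values of 406 occupy positions 11–12 → average rank (11+12)/2 = 11.5.
F has value 1106 mm → rank 2.5.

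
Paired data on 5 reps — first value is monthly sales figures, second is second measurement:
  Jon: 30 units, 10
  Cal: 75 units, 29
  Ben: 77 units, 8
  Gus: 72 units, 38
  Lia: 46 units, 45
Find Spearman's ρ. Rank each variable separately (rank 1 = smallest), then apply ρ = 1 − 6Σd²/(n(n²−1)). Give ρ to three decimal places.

Ranks of variable 1: 1, 4, 5, 3, 2
Ranks of variable 2: 2, 3, 1, 4, 5
d = r₁ − r₂: -1, 1, 4, -1, -3
d²: 1, 1, 16, 1, 9; Σd² = 28
ρ = 1 − 6·28/(5·24) = 1 − 168/120 = -0.400

-0.400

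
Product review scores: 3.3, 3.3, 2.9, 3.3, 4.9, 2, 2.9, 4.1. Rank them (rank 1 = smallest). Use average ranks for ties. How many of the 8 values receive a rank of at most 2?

1

Sorted (ascending): 2, 2.9, 2.9, 3.3, 3.3, 3.3, 4.1, 4.9
The 2 values of 2.9 occupy positions 2–3 → average rank (2+3)/2 = 2.5.
The 3 values of 3.3 occupy positions 4–6 → average rank 5.
Ranks ≤ 2: {1} → 1 value.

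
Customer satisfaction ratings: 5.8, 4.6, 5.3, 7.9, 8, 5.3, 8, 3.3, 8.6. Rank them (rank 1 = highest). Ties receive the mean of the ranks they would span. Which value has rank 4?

Sorted (descending): 8.6, 8, 8, 7.9, 5.8, 5.3, 5.3, 4.6, 3.3
The 2 values of 8 occupy positions 2–3 → average rank (2+3)/2 = 2.5.
The 2 values of 5.3 occupy positions 6–7 → average rank (6+7)/2 = 6.5.
Rank 4 → value 7.9.

7.9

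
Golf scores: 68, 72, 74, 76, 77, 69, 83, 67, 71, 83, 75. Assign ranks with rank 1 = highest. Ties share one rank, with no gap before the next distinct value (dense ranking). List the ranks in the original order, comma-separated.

9, 6, 5, 3, 2, 8, 1, 10, 7, 1, 4

Sorted (descending): 83, 83, 77, 76, 75, 74, 72, 71, 69, 68, 67
The 2 values of 83 share dense rank 1.
Remaining distinct values take the next consecutive integers.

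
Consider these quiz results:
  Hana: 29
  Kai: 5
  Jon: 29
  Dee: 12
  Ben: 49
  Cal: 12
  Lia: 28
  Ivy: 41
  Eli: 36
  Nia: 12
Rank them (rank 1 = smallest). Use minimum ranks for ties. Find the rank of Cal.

Sorted (ascending): 5, 12, 12, 12, 28, 29, 29, 36, 41, 49
The 3 values of 12 occupy positions 2–4 → each gets rank 2.
The 2 values of 29 occupy positions 6–7 → each gets rank 6.
Cal has value 12 → rank 2.

2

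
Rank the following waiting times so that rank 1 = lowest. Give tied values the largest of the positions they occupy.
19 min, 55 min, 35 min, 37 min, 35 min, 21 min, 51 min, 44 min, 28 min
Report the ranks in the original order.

1, 9, 5, 6, 5, 2, 8, 7, 3

Sorted (ascending): 19, 21, 28, 35, 35, 37, 44, 51, 55
The 2 values of 35 occupy positions 4–5 → each gets rank 5.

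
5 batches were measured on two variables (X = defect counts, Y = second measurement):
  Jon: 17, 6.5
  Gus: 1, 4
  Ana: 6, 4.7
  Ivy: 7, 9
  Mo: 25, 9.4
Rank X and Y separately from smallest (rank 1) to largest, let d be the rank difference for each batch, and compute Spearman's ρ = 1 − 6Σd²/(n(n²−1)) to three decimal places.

Ranks of variable 1: 4, 1, 2, 3, 5
Ranks of variable 2: 3, 1, 2, 4, 5
d = r₁ − r₂: 1, 0, 0, -1, 0
d²: 1, 0, 0, 1, 0; Σd² = 2
ρ = 1 − 6·2/(5·24) = 1 − 12/120 = 0.900

0.900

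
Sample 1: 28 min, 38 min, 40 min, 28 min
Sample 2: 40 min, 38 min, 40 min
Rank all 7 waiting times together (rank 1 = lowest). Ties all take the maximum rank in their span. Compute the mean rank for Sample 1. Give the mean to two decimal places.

Sorted (ascending): 28, 28, 38, 38, 40, 40, 40
The 2 values of 28 occupy positions 1–2 → each gets rank 2.
The 2 values of 38 occupy positions 3–4 → each gets rank 4.
The 3 values of 40 occupy positions 5–7 → each gets rank 7.
Sample 1 values → pooled ranks: 28→2, 38→4, 40→7, 28→2
Mean rank = (2 + 4 + 7 + 2) / 4 = 3.75

3.75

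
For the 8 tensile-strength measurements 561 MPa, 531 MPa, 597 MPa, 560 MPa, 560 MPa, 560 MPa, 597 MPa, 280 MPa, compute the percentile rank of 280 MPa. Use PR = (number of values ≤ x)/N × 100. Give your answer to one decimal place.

N = 8.
Strictly below 280: 0. Equal to 280: 1.
PR = 1/8 × 100 = 12.5

12.5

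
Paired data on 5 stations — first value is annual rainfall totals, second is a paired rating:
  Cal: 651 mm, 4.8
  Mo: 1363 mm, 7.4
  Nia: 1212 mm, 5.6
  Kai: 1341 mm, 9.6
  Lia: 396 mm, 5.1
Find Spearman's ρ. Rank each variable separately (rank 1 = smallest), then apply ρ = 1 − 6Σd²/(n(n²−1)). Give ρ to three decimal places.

0.800

Ranks of variable 1: 2, 5, 3, 4, 1
Ranks of variable 2: 1, 4, 3, 5, 2
d = r₁ − r₂: 1, 1, 0, -1, -1
d²: 1, 1, 0, 1, 1; Σd² = 4
ρ = 1 − 6·4/(5·24) = 1 − 24/120 = 0.800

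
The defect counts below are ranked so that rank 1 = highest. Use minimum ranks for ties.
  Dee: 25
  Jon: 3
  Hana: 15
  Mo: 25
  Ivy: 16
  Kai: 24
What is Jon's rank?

6

Sorted (descending): 25, 25, 24, 16, 15, 3
The 2 values of 25 occupy positions 1–2 → each gets rank 1.
Jon has value 3 → rank 6.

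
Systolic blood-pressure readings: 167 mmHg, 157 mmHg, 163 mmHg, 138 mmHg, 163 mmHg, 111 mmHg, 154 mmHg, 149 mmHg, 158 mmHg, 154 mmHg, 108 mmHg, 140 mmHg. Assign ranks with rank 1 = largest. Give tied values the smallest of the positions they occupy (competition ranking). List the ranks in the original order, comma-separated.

1, 5, 2, 10, 2, 11, 6, 8, 4, 6, 12, 9

Sorted (descending): 167, 163, 163, 158, 157, 154, 154, 149, 140, 138, 111, 108
The 2 values of 163 occupy positions 2–3 → each gets rank 2.
The 2 values of 154 occupy positions 6–7 → each gets rank 6.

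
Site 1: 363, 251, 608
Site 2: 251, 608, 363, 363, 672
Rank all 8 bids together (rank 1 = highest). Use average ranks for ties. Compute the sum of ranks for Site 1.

15

Sorted (descending): 672, 608, 608, 363, 363, 363, 251, 251
The 2 values of 608 occupy positions 2–3 → average rank (2+3)/2 = 2.5.
The 3 values of 363 occupy positions 4–6 → average rank 5.
The 2 values of 251 occupy positions 7–8 → average rank (7+8)/2 = 7.5.
Site 1 values → pooled ranks: 363→5, 251→7.5, 608→2.5
Rank sum = 5 + 7.5 + 2.5 = 15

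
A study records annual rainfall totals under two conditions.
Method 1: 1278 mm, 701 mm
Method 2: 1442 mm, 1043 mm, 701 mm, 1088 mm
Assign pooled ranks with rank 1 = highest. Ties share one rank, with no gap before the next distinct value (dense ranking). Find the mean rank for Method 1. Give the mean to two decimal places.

3.50

Sorted (descending): 1442, 1278, 1088, 1043, 701, 701
The 2 values of 701 share dense rank 5.
Remaining distinct values take the next consecutive integers.
Method 1 values → pooled ranks: 1278→2, 701→5
Mean rank = (2 + 5) / 2 = 3.50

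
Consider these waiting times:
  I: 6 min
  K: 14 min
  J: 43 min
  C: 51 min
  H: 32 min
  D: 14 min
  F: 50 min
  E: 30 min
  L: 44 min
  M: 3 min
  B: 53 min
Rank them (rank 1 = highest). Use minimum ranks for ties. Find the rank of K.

8

Sorted (descending): 53, 51, 50, 44, 43, 32, 30, 14, 14, 6, 3
The 2 values of 14 occupy positions 8–9 → each gets rank 8.
K has value 14 min → rank 8.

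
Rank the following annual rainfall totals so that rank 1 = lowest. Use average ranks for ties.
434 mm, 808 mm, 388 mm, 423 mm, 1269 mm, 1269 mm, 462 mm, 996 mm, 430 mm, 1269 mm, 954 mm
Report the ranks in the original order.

Sorted (ascending): 388, 423, 430, 434, 462, 808, 954, 996, 1269, 1269, 1269
The 3 values of 1269 occupy positions 9–11 → average rank 10.

4, 6, 1, 2, 10, 10, 5, 8, 3, 10, 7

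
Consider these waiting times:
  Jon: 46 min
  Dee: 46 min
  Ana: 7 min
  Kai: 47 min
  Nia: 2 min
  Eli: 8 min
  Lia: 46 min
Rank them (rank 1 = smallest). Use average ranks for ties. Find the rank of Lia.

Sorted (ascending): 2, 7, 8, 46, 46, 46, 47
The 3 values of 46 occupy positions 4–6 → average rank 5.
Lia has value 46 min → rank 5.

5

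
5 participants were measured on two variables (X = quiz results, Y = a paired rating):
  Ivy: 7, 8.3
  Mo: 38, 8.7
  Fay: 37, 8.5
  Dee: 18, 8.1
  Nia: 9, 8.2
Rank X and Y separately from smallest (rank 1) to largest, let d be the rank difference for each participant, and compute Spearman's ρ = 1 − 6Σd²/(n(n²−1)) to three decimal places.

Ranks of variable 1: 1, 5, 4, 3, 2
Ranks of variable 2: 3, 5, 4, 1, 2
d = r₁ − r₂: -2, 0, 0, 2, 0
d²: 4, 0, 0, 4, 0; Σd² = 8
ρ = 1 − 6·8/(5·24) = 1 − 48/120 = 0.600

0.600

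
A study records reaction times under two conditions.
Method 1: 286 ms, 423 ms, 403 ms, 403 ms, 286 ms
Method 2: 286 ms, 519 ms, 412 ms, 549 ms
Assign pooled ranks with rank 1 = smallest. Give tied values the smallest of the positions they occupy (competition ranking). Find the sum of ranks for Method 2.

Sorted (ascending): 286, 286, 286, 403, 403, 412, 423, 519, 549
The 3 values of 286 occupy positions 1–3 → each gets rank 1.
The 2 values of 403 occupy positions 4–5 → each gets rank 4.
Method 2 values → pooled ranks: 286→1, 519→8, 412→6, 549→9
Rank sum = 1 + 8 + 6 + 9 = 24

24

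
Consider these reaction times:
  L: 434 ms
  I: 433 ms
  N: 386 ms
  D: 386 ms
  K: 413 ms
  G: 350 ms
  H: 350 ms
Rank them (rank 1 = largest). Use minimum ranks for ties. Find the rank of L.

1

Sorted (descending): 434, 433, 413, 386, 386, 350, 350
The 2 values of 386 occupy positions 4–5 → each gets rank 4.
The 2 values of 350 occupy positions 6–7 → each gets rank 6.
L has value 434 ms → rank 1.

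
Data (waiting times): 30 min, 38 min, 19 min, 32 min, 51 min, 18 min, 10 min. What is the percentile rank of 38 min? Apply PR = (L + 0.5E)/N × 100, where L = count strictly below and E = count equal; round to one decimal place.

78.6

N = 7.
Strictly below 38: 5. Equal to 38: 1.
PR = (5 + 0.5·1)/7 × 100 = 78.6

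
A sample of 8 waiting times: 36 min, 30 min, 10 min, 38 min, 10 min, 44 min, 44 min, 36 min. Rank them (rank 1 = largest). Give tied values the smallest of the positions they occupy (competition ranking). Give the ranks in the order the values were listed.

4, 6, 7, 3, 7, 1, 1, 4

Sorted (descending): 44, 44, 38, 36, 36, 30, 10, 10
The 2 values of 44 occupy positions 1–2 → each gets rank 1.
The 2 values of 36 occupy positions 4–5 → each gets rank 4.
The 2 values of 10 occupy positions 7–8 → each gets rank 7.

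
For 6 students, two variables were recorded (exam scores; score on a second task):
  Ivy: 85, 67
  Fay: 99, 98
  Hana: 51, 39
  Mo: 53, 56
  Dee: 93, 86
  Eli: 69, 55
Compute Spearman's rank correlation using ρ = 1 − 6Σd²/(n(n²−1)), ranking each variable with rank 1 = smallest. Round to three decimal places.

0.943

Ranks of variable 1: 4, 6, 1, 2, 5, 3
Ranks of variable 2: 4, 6, 1, 3, 5, 2
d = r₁ − r₂: 0, 0, 0, -1, 0, 1
d²: 0, 0, 0, 1, 0, 1; Σd² = 2
ρ = 1 − 6·2/(6·35) = 1 − 12/210 = 0.943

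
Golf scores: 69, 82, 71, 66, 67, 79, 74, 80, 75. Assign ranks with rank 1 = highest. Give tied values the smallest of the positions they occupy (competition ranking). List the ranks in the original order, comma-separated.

7, 1, 6, 9, 8, 3, 5, 2, 4

Sorted (descending): 82, 80, 79, 75, 74, 71, 69, 67, 66
No ties — each value takes its position as its rank.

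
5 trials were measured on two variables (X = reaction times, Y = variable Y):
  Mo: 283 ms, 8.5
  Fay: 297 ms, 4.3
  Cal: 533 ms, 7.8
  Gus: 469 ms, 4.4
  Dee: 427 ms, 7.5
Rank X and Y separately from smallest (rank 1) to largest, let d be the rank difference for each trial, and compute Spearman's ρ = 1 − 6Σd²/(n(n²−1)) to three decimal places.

Ranks of variable 1: 1, 2, 5, 4, 3
Ranks of variable 2: 5, 1, 4, 2, 3
d = r₁ − r₂: -4, 1, 1, 2, 0
d²: 16, 1, 1, 4, 0; Σd² = 22
ρ = 1 − 6·22/(5·24) = 1 − 132/120 = -0.100

-0.100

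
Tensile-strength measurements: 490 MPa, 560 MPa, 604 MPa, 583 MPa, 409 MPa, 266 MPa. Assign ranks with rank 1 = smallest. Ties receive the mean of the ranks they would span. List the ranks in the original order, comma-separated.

3, 4, 6, 5, 2, 1

Sorted (ascending): 266, 409, 490, 560, 583, 604
No ties — each value takes its position as its rank.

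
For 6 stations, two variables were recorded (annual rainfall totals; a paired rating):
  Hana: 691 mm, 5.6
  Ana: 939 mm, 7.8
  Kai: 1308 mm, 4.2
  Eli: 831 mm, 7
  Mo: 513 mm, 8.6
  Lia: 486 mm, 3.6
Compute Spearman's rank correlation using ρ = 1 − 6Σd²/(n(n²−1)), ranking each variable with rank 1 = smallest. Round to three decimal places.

0.086

Ranks of variable 1: 3, 5, 6, 4, 2, 1
Ranks of variable 2: 3, 5, 2, 4, 6, 1
d = r₁ − r₂: 0, 0, 4, 0, -4, 0
d²: 0, 0, 16, 0, 16, 0; Σd² = 32
ρ = 1 − 6·32/(6·35) = 1 − 192/210 = 0.086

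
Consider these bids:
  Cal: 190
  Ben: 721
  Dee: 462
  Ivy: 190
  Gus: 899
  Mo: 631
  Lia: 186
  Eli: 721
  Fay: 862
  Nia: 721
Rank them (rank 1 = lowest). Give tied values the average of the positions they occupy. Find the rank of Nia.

Sorted (ascending): 186, 190, 190, 462, 631, 721, 721, 721, 862, 899
The 2 values of 190 occupy positions 2–3 → average rank (2+3)/2 = 2.5.
The 3 values of 721 occupy positions 6–8 → average rank 7.
Nia has value 721 → rank 7.

7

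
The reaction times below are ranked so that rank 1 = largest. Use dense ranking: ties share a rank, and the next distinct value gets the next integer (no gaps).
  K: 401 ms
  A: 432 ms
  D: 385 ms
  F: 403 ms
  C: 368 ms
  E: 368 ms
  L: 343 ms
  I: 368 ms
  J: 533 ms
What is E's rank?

Sorted (descending): 533, 432, 403, 401, 385, 368, 368, 368, 343
The 3 values of 368 share dense rank 6.
Remaining distinct values take the next consecutive integers.
E has value 368 ms → rank 6.

6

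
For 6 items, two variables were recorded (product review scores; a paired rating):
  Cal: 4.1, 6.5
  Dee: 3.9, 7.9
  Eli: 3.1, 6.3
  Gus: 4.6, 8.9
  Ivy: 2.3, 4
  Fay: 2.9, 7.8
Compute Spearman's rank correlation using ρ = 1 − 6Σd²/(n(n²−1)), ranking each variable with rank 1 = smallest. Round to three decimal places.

Ranks of variable 1: 5, 4, 3, 6, 1, 2
Ranks of variable 2: 3, 5, 2, 6, 1, 4
d = r₁ − r₂: 2, -1, 1, 0, 0, -2
d²: 4, 1, 1, 0, 0, 4; Σd² = 10
ρ = 1 − 6·10/(6·35) = 1 − 60/210 = 0.714

0.714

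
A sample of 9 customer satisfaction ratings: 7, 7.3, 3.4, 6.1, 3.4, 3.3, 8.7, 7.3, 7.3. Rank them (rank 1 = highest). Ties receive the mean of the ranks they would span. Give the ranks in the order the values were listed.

Sorted (descending): 8.7, 7.3, 7.3, 7.3, 7, 6.1, 3.4, 3.4, 3.3
The 3 values of 7.3 occupy positions 2–4 → average rank 3.
The 2 values of 3.4 occupy positions 7–8 → average rank (7+8)/2 = 7.5.

5, 3, 7.5, 6, 7.5, 9, 1, 3, 3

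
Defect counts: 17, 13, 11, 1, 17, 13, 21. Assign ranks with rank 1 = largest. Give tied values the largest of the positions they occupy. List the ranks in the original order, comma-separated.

3, 5, 6, 7, 3, 5, 1

Sorted (descending): 21, 17, 17, 13, 13, 11, 1
The 2 values of 17 occupy positions 2–3 → each gets rank 3.
The 2 values of 13 occupy positions 4–5 → each gets rank 5.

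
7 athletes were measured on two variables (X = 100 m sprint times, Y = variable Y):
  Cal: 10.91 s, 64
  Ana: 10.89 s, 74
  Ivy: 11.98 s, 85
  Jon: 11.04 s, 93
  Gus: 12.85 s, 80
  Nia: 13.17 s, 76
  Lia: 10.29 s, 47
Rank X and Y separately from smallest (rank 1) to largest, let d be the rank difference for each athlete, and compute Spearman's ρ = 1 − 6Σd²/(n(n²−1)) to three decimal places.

Ranks of variable 1: 3, 2, 5, 4, 6, 7, 1
Ranks of variable 2: 2, 3, 6, 7, 5, 4, 1
d = r₁ − r₂: 1, -1, -1, -3, 1, 3, 0
d²: 1, 1, 1, 9, 1, 9, 0; Σd² = 22
ρ = 1 − 6·22/(7·48) = 1 − 132/336 = 0.607

0.607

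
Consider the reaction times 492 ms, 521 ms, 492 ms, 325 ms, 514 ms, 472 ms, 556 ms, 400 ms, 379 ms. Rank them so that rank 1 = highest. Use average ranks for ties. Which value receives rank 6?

472

Sorted (descending): 556, 521, 514, 492, 492, 472, 400, 379, 325
The 2 values of 492 occupy positions 4–5 → average rank (4+5)/2 = 4.5.
Rank 6 → value 472.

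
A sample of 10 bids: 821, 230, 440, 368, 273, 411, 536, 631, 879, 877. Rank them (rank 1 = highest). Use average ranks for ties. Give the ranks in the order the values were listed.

3, 10, 6, 8, 9, 7, 5, 4, 1, 2

Sorted (descending): 879, 877, 821, 631, 536, 440, 411, 368, 273, 230
No ties — each value takes its position as its rank.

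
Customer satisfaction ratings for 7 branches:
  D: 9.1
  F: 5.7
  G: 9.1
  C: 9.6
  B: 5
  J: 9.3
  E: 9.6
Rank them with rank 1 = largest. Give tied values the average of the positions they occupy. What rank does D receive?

4.5

Sorted (descending): 9.6, 9.6, 9.3, 9.1, 9.1, 5.7, 5
The 2 values of 9.6 occupy positions 1–2 → average rank (1+2)/2 = 1.5.
The 2 values of 9.1 occupy positions 4–5 → average rank (4+5)/2 = 4.5.
D has value 9.1 → rank 4.5.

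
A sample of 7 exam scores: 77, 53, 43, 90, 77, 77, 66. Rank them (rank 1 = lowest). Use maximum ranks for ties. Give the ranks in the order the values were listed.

Sorted (ascending): 43, 53, 66, 77, 77, 77, 90
The 3 values of 77 occupy positions 4–6 → each gets rank 6.

6, 2, 1, 7, 6, 6, 3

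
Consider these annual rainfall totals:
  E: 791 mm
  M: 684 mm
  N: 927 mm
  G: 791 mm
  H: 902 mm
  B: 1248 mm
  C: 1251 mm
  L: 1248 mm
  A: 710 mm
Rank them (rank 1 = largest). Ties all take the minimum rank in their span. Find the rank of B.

Sorted (descending): 1251, 1248, 1248, 927, 902, 791, 791, 710, 684
The 2 values of 1248 occupy positions 2–3 → each gets rank 2.
The 2 values of 791 occupy positions 6–7 → each gets rank 6.
B has value 1248 mm → rank 2.

2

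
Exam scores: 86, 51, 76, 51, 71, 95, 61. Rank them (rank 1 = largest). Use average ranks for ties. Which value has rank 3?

Sorted (descending): 95, 86, 76, 71, 61, 51, 51
The 2 values of 51 occupy positions 6–7 → average rank (6+7)/2 = 6.5.
Rank 3 → value 76.

76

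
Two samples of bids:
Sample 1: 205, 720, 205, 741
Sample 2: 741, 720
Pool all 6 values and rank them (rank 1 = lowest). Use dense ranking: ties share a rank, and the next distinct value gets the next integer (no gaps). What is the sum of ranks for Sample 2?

5

Sorted (ascending): 205, 205, 720, 720, 741, 741
The 2 values of 205 share dense rank 1.
The 2 values of 720 share dense rank 2.
The 2 values of 741 share dense rank 3.
Sample 2 values → pooled ranks: 741→3, 720→2
Rank sum = 3 + 2 = 5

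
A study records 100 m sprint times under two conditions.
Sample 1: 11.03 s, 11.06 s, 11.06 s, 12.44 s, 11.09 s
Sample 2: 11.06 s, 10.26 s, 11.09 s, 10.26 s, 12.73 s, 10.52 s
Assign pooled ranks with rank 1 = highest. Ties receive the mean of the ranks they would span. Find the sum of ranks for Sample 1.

25.5

Sorted (descending): 12.73, 12.44, 11.09, 11.09, 11.06, 11.06, 11.06, 11.03, 10.52, 10.26, 10.26
The 2 values of 11.09 occupy positions 3–4 → average rank (3+4)/2 = 3.5.
The 3 values of 11.06 occupy positions 5–7 → average rank 6.
The 2 values of 10.26 occupy positions 10–11 → average rank (10+11)/2 = 10.5.
Sample 1 values → pooled ranks: 11.03→8, 11.06→6, 11.06→6, 12.44→2, 11.09→3.5
Rank sum = 8 + 6 + 6 + 2 + 3.5 = 25.5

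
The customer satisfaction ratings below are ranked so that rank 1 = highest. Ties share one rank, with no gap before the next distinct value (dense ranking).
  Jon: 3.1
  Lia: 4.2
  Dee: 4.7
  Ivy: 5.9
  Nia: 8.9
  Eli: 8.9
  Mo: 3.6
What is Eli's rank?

1

Sorted (descending): 8.9, 8.9, 5.9, 4.7, 4.2, 3.6, 3.1
The 2 values of 8.9 share dense rank 1.
Remaining distinct values take the next consecutive integers.
Eli has value 8.9 → rank 1.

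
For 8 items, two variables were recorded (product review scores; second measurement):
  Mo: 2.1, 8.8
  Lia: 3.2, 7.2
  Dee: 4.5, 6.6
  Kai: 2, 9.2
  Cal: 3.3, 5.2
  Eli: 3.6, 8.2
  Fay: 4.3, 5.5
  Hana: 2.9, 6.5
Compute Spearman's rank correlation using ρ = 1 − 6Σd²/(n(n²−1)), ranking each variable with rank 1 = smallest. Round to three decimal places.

Ranks of variable 1: 2, 4, 8, 1, 5, 6, 7, 3
Ranks of variable 2: 7, 5, 4, 8, 1, 6, 2, 3
d = r₁ − r₂: -5, -1, 4, -7, 4, 0, 5, 0
d²: 25, 1, 16, 49, 16, 0, 25, 0; Σd² = 132
ρ = 1 − 6·132/(8·63) = 1 − 792/504 = -0.571

-0.571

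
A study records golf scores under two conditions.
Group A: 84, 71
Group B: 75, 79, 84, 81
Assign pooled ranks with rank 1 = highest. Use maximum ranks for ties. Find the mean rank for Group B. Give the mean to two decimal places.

Sorted (descending): 84, 84, 81, 79, 75, 71
The 2 values of 84 occupy positions 1–2 → each gets rank 2.
Group B values → pooled ranks: 75→5, 79→4, 84→2, 81→3
Mean rank = (5 + 4 + 2 + 3) / 4 = 3.50

3.50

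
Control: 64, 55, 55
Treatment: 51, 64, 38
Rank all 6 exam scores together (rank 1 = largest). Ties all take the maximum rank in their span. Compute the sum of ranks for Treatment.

Sorted (descending): 64, 64, 55, 55, 51, 38
The 2 values of 64 occupy positions 1–2 → each gets rank 2.
The 2 values of 55 occupy positions 3–4 → each gets rank 4.
Treatment values → pooled ranks: 51→5, 64→2, 38→6
Rank sum = 5 + 2 + 6 = 13

13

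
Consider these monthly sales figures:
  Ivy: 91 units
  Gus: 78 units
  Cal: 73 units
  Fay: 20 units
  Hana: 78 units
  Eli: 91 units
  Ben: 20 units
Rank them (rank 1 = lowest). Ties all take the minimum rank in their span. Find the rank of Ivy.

6

Sorted (ascending): 20, 20, 73, 78, 78, 91, 91
The 2 values of 20 occupy positions 1–2 → each gets rank 1.
The 2 values of 78 occupy positions 4–5 → each gets rank 4.
The 2 values of 91 occupy positions 6–7 → each gets rank 6.
Ivy has value 91 units → rank 6.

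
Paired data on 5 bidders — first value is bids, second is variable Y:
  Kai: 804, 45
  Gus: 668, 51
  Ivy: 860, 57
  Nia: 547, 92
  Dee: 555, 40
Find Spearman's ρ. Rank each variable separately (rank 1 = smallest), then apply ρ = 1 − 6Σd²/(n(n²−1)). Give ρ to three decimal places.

Ranks of variable 1: 4, 3, 5, 1, 2
Ranks of variable 2: 2, 3, 4, 5, 1
d = r₁ − r₂: 2, 0, 1, -4, 1
d²: 4, 0, 1, 16, 1; Σd² = 22
ρ = 1 − 6·22/(5·24) = 1 − 132/120 = -0.100

-0.100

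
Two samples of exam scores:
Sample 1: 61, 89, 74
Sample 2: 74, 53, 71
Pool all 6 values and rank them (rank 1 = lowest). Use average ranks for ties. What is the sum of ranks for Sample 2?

8.5

Sorted (ascending): 53, 61, 71, 74, 74, 89
The 2 values of 74 occupy positions 4–5 → average rank (4+5)/2 = 4.5.
Sample 2 values → pooled ranks: 74→4.5, 53→1, 71→3
Rank sum = 4.5 + 1 + 3 = 8.5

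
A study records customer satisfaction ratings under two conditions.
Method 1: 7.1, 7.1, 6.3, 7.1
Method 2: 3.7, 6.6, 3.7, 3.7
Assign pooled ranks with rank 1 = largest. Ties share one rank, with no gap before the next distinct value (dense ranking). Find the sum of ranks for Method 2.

14

Sorted (descending): 7.1, 7.1, 7.1, 6.6, 6.3, 3.7, 3.7, 3.7
The 3 values of 7.1 share dense rank 1.
The 3 values of 3.7 share dense rank 4.
Remaining distinct values take the next consecutive integers.
Method 2 values → pooled ranks: 3.7→4, 6.6→2, 3.7→4, 3.7→4
Rank sum = 4 + 2 + 4 + 4 = 14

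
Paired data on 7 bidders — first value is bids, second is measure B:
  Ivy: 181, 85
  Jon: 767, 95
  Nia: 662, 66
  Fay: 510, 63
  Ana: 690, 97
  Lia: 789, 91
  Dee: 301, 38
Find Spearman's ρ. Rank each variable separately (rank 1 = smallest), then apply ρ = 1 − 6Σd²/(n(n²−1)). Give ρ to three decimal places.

Ranks of variable 1: 1, 6, 4, 3, 5, 7, 2
Ranks of variable 2: 4, 6, 3, 2, 7, 5, 1
d = r₁ − r₂: -3, 0, 1, 1, -2, 2, 1
d²: 9, 0, 1, 1, 4, 4, 1; Σd² = 20
ρ = 1 − 6·20/(7·48) = 1 − 120/336 = 0.643

0.643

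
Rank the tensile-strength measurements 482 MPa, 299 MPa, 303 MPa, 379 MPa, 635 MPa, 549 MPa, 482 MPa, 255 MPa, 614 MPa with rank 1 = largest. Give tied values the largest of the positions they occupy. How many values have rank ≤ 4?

3

Sorted (descending): 635, 614, 549, 482, 482, 379, 303, 299, 255
The 2 values of 482 occupy positions 4–5 → each gets rank 5.
Ranks ≤ 4: {1, 2, 3} → 3 values.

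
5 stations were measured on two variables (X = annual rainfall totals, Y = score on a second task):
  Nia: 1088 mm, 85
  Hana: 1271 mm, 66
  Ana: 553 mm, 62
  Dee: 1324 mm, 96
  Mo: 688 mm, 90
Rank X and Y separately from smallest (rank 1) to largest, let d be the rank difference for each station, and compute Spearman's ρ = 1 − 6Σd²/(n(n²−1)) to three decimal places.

0.600

Ranks of variable 1: 3, 4, 1, 5, 2
Ranks of variable 2: 3, 2, 1, 5, 4
d = r₁ − r₂: 0, 2, 0, 0, -2
d²: 0, 4, 0, 0, 4; Σd² = 8
ρ = 1 − 6·8/(5·24) = 1 − 48/120 = 0.600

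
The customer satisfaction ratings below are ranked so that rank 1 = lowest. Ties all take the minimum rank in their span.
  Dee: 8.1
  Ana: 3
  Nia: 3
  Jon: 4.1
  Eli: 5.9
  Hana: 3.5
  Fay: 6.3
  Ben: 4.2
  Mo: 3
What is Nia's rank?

Sorted (ascending): 3, 3, 3, 3.5, 4.1, 4.2, 5.9, 6.3, 8.1
The 3 values of 3 occupy positions 1–3 → each gets rank 1.
Nia has value 3 → rank 1.

1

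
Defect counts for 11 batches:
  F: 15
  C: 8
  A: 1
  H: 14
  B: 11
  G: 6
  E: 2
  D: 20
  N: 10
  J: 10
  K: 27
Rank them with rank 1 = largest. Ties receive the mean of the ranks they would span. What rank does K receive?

Sorted (descending): 27, 20, 15, 14, 11, 10, 10, 8, 6, 2, 1
The 2 values of 10 occupy positions 6–7 → average rank (6+7)/2 = 6.5.
K has value 27 → rank 1.

1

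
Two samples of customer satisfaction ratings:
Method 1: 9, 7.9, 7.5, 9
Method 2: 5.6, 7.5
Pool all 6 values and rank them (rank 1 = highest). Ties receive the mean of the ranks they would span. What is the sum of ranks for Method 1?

Sorted (descending): 9, 9, 7.9, 7.5, 7.5, 5.6
The 2 values of 9 occupy positions 1–2 → average rank (1+2)/2 = 1.5.
The 2 values of 7.5 occupy positions 4–5 → average rank (4+5)/2 = 4.5.
Method 1 values → pooled ranks: 9→1.5, 7.9→3, 7.5→4.5, 9→1.5
Rank sum = 1.5 + 3 + 4.5 + 1.5 = 10.5

10.5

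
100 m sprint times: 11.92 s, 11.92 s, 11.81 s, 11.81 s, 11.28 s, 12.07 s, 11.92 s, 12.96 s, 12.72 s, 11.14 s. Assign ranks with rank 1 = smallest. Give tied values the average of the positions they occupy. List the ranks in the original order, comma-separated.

6, 6, 3.5, 3.5, 2, 8, 6, 10, 9, 1

Sorted (ascending): 11.14, 11.28, 11.81, 11.81, 11.92, 11.92, 11.92, 12.07, 12.72, 12.96
The 2 values of 11.81 occupy positions 3–4 → average rank (3+4)/2 = 3.5.
The 3 values of 11.92 occupy positions 5–7 → average rank 6.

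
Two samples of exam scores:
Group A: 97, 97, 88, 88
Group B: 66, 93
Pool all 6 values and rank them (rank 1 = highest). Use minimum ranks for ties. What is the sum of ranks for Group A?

Sorted (descending): 97, 97, 93, 88, 88, 66
The 2 values of 97 occupy positions 1–2 → each gets rank 1.
The 2 values of 88 occupy positions 4–5 → each gets rank 4.
Group A values → pooled ranks: 97→1, 97→1, 88→4, 88→4
Rank sum = 1 + 1 + 4 + 4 = 10

10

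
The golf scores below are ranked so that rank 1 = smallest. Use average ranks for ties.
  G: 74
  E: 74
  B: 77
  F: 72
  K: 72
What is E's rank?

3.5

Sorted (ascending): 72, 72, 74, 74, 77
The 2 values of 72 occupy positions 1–2 → average rank (1+2)/2 = 1.5.
The 2 values of 74 occupy positions 3–4 → average rank (3+4)/2 = 3.5.
E has value 74 → rank 3.5.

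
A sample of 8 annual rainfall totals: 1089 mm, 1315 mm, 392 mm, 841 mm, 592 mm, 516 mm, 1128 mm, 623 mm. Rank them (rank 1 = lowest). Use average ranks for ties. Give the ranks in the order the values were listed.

6, 8, 1, 5, 3, 2, 7, 4

Sorted (ascending): 392, 516, 592, 623, 841, 1089, 1128, 1315
No ties — each value takes its position as its rank.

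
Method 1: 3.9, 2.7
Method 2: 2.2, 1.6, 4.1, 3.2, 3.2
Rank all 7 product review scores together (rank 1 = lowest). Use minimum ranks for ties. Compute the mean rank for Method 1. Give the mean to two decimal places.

4.50

Sorted (ascending): 1.6, 2.2, 2.7, 3.2, 3.2, 3.9, 4.1
The 2 values of 3.2 occupy positions 4–5 → each gets rank 4.
Method 1 values → pooled ranks: 3.9→6, 2.7→3
Mean rank = (6 + 3) / 2 = 4.50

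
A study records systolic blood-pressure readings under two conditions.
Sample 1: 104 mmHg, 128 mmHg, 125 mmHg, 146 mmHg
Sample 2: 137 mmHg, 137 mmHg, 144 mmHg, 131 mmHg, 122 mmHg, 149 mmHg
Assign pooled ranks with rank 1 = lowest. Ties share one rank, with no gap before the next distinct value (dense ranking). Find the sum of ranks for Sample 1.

16

Sorted (ascending): 104, 122, 125, 128, 131, 137, 137, 144, 146, 149
The 2 values of 137 share dense rank 6.
Remaining distinct values take the next consecutive integers.
Sample 1 values → pooled ranks: 104→1, 128→4, 125→3, 146→8
Rank sum = 1 + 4 + 3 + 8 = 16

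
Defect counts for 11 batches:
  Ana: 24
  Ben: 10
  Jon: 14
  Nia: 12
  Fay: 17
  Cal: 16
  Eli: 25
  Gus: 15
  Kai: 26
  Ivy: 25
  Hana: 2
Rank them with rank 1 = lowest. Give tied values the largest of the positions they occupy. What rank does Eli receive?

10

Sorted (ascending): 2, 10, 12, 14, 15, 16, 17, 24, 25, 25, 26
The 2 values of 25 occupy positions 9–10 → each gets rank 10.
Eli has value 25 → rank 10.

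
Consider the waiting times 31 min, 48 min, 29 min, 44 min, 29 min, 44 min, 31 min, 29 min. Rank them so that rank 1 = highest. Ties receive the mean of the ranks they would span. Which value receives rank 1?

Sorted (descending): 48, 44, 44, 31, 31, 29, 29, 29
The 2 values of 44 occupy positions 2–3 → average rank (2+3)/2 = 2.5.
The 2 values of 31 occupy positions 4–5 → average rank (4+5)/2 = 4.5.
The 3 values of 29 occupy positions 6–8 → average rank 7.
Rank 1 → value 48.

48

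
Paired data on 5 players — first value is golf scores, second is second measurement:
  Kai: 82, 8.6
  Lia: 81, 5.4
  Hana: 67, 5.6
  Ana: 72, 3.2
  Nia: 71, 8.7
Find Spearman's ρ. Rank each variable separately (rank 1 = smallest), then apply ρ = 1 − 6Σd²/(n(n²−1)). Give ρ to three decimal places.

Ranks of variable 1: 5, 4, 1, 3, 2
Ranks of variable 2: 4, 2, 3, 1, 5
d = r₁ − r₂: 1, 2, -2, 2, -3
d²: 1, 4, 4, 4, 9; Σd² = 22
ρ = 1 − 6·22/(5·24) = 1 − 132/120 = -0.100

-0.100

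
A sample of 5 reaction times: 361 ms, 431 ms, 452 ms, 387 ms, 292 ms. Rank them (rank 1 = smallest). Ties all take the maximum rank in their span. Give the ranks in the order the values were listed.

2, 4, 5, 3, 1

Sorted (ascending): 292, 361, 387, 431, 452
No ties — each value takes its position as its rank.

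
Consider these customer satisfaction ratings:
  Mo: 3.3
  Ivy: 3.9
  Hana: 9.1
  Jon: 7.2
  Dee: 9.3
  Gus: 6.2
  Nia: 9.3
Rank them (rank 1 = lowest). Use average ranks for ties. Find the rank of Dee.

6.5

Sorted (ascending): 3.3, 3.9, 6.2, 7.2, 9.1, 9.3, 9.3
The 2 values of 9.3 occupy positions 6–7 → average rank (6+7)/2 = 6.5.
Dee has value 9.3 → rank 6.5.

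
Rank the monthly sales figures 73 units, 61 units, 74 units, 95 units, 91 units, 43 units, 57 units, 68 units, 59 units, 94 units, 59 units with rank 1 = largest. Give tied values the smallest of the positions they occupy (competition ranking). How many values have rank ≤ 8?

9

Sorted (descending): 95, 94, 91, 74, 73, 68, 61, 59, 59, 57, 43
The 2 values of 59 occupy positions 8–9 → each gets rank 8.
Ranks ≤ 8: {1, 2, 3, 4, 5, 6, 7, 8, 8} → 9 values.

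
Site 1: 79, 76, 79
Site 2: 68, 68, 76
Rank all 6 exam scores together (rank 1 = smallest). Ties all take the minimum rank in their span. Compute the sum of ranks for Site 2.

Sorted (ascending): 68, 68, 76, 76, 79, 79
The 2 values of 68 occupy positions 1–2 → each gets rank 1.
The 2 values of 76 occupy positions 3–4 → each gets rank 3.
The 2 values of 79 occupy positions 5–6 → each gets rank 5.
Site 2 values → pooled ranks: 68→1, 68→1, 76→3
Rank sum = 1 + 1 + 3 = 5

5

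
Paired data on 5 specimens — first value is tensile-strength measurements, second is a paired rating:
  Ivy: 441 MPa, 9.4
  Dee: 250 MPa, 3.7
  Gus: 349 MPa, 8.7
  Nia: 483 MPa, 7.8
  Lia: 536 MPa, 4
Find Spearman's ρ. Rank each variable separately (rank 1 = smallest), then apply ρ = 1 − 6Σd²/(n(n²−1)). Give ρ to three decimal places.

0.100

Ranks of variable 1: 3, 1, 2, 4, 5
Ranks of variable 2: 5, 1, 4, 3, 2
d = r₁ − r₂: -2, 0, -2, 1, 3
d²: 4, 0, 4, 1, 9; Σd² = 18
ρ = 1 − 6·18/(5·24) = 1 − 108/120 = 0.100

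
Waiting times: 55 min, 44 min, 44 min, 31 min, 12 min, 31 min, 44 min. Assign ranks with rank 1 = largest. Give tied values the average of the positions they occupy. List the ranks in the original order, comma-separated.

Sorted (descending): 55, 44, 44, 44, 31, 31, 12
The 3 values of 44 occupy positions 2–4 → average rank 3.
The 2 values of 31 occupy positions 5–6 → average rank (5+6)/2 = 5.5.

1, 3, 3, 5.5, 7, 5.5, 3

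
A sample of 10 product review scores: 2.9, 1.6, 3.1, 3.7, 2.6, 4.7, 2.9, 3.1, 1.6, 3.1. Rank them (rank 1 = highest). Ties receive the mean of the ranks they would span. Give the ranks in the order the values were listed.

Sorted (descending): 4.7, 3.7, 3.1, 3.1, 3.1, 2.9, 2.9, 2.6, 1.6, 1.6
The 3 values of 3.1 occupy positions 3–5 → average rank 4.
The 2 values of 2.9 occupy positions 6–7 → average rank (6+7)/2 = 6.5.
The 2 values of 1.6 occupy positions 9–10 → average rank (9+10)/2 = 9.5.

6.5, 9.5, 4, 2, 8, 1, 6.5, 4, 9.5, 4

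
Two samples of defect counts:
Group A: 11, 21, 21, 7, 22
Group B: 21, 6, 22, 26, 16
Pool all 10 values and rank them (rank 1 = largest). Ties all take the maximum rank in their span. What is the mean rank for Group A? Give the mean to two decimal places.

Sorted (descending): 26, 22, 22, 21, 21, 21, 16, 11, 7, 6
The 2 values of 22 occupy positions 2–3 → each gets rank 3.
The 3 values of 21 occupy positions 4–6 → each gets rank 6.
Group A values → pooled ranks: 11→8, 21→6, 21→6, 7→9, 22→3
Mean rank = (8 + 6 + 6 + 9 + 3) / 5 = 6.40

6.40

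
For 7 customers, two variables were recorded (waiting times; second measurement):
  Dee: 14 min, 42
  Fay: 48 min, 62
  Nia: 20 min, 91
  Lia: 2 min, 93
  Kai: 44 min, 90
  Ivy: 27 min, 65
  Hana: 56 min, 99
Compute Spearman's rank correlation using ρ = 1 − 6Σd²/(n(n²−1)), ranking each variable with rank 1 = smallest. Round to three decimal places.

Ranks of variable 1: 2, 6, 3, 1, 5, 4, 7
Ranks of variable 2: 1, 2, 5, 6, 4, 3, 7
d = r₁ − r₂: 1, 4, -2, -5, 1, 1, 0
d²: 1, 16, 4, 25, 1, 1, 0; Σd² = 48
ρ = 1 − 6·48/(7·48) = 1 − 288/336 = 0.143

0.143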